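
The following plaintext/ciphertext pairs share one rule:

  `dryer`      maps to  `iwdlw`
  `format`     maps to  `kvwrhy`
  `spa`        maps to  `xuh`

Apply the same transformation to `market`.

rhwply

The shift depends on letter class: consonant d→i is +5, but vowel e→l is +7. Two shifts are in play — +7 for a/e/i/o/u, +5 for every other letter.
On market: m(cons)+5=r, a(vowel)+7=h, r(cons)+5=w, k(cons)+5=p, e(vowel)+7=l, t(cons)+5=y.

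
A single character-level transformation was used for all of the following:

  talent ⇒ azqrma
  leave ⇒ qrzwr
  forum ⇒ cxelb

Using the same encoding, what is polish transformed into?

ixqjpy

Treating letters as 0–25, the rule is x ↦ 11x + 25 (mod 26).
For polish: p(15)→11·15+25≡8=i; o(14)→11·14+25≡23=x; l(11)→11·11+25≡16=q; i(8)→11·8+25≡9=j; s(18)→11·18+25≡15=p; h(7)→11·7+25≡24=y (all mod 26).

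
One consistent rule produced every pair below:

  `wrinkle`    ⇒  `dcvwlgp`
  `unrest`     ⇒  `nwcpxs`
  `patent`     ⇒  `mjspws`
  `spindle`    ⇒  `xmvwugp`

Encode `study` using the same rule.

xsnut

Each letter's alphabet position (a=0..z=25) is mapped through 21·x+9 mod 26 — an affine cipher.
On study: s(18)→21·18+9≡23=x; t(19)→21·19+9≡18=s; u(20)→21·20+9≡13=n; d(3)→21·3+9≡20=u; y(24)→21·24+9≡19=t (all mod 26).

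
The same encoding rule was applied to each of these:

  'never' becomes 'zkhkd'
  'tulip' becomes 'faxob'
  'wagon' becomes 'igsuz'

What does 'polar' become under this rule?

buxgd

Shifts by position in never: pos 0: n→z (+12), pos 1: e→k (+6), pos 2: v→h (+12), pos 3: e→k (+6) — repeating every 2. It's a Vigenère-style cipher with numeric key [12,6]: position i shifts by key[i mod 2].
Applying it to polar: p+12=b, o+6=u, l+12=x, a+6=g, r+12=d.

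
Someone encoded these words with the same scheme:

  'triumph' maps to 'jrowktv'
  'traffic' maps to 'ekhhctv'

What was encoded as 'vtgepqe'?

concert

The output letters match the input read backwards, each shifted +2: triumph reversed is hpmuirt. Two steps: reverse the string, then apply a Caesar shift of +2.
Reversing it on vtgepqe: shift back: v−2=t, t−2=r, g−2=e, e−2=c, p−2=n, q−2=o, e−2=c → trecnoc; then reverse → concert.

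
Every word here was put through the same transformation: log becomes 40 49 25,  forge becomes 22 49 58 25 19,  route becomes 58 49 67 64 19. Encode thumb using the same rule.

With a=1..z=26, the number is 3·pos + 4.
For thumb: t=20→64, h=8→28, u=21→67, m=13→43, b=2→10.

64 28 67 43 10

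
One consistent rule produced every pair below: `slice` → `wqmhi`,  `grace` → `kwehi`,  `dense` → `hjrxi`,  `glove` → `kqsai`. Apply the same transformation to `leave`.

pjeai

A repeating key of period 2 is used — shifts +4, +5 over and over.
For leave: l+4=p, e+5=j, a+4=e, v+5=a, e+4=i.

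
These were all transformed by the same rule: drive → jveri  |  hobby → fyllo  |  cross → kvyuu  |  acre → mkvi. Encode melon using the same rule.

d(3)→j(9) and r(17)→v(21) fit y≡25x+12 (mod 26); the inverse of 25 mod 26 is 25. Each letter's alphabet position (a=0..z=25) is mapped through 25·x+12 mod 26 — an affine cipher.
For melon: m(12)→25·12+12≡0=a; e(4)→25·4+12≡8=i; l(11)→25·11+12≡1=b; o(14)→25·14+12≡24=y; n(13)→25·13+12≡25=z (all mod 26).

aibyz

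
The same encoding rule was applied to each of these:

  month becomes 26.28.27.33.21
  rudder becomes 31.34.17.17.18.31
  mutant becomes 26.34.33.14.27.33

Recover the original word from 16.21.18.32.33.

Each letter is replaced by its alphabet position (a=1..z=26) + 13.
Decoding 16.21.18.32.33: 16→(16−13)÷1=3=c, 21→(21−13)÷1=8=h, 18→(18−13)÷1=5=e, 32→(32−13)÷1=19=s, 33→(33−13)÷1=20=t.

chest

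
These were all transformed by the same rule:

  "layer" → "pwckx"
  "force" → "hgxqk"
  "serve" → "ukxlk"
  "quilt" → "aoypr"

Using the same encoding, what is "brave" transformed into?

Each letter's alphabet position (a=0..z=25) is mapped through 23·x+22 mod 26 — an affine cipher.
Applying it to brave: b(1)→23·1+22≡19=t; r(17)→23·17+22≡23=x; a(0)→23·0+22≡22=w; v(21)→23·21+22≡11=l; e(4)→23·4+22≡10=k (all mod 26).

txwlk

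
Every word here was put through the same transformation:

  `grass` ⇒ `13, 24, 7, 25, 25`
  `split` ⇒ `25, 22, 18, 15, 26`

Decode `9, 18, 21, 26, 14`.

The number is (letter's place in the alphabet, a=1) + 6.
Undoing it on 9, 18, 21, 26, 14: 9→(9−6)÷1=3=c, 18→(18−6)÷1=12=l, 21→(21−6)÷1=15=o, 26→(26−6)÷1=20=t, 14→(14−6)÷1=8=h.

cloth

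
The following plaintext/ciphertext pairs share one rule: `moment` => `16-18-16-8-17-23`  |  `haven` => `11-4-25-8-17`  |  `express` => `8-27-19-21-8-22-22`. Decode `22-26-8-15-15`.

m is letter #13 and maps to 16: an offset of 3. The number is (letter's place in the alphabet, a=1) + 3.
Decoding 22-26-8-15-15: 22→(22−3)÷1=19=s, 26→(26−3)÷1=23=w, 8→(8−3)÷1=5=e, 15→(15−3)÷1=12=l, 15→(15−3)÷1=12=l.

swell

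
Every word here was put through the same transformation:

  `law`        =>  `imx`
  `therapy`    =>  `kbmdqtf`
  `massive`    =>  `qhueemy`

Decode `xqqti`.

The output letters match the input read backwards, each shifted +12: law reversed is wal. Two steps: reverse the string, then apply a Caesar shift of +12.
Decoding xqqti: shift back: x−12=l, q−12=e, q−12=e, t−12=h, i−12=w → leehw; then reverse → wheel.

wheel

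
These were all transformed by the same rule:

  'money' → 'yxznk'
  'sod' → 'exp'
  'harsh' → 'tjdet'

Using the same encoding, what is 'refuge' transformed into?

dnrdsn

The shift depends on letter class: consonant m→y is +12, but vowel o→x is +9. Vowels shift forward by 9 and consonants shift forward by 12.
Applying it to refuge: r(cons)+12=d, e(vowel)+9=n, f(cons)+12=r, u(vowel)+9=d, g(cons)+12=s, e(vowel)+9=n.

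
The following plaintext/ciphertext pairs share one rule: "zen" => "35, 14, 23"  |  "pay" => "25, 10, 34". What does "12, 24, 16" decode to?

cog

z is letter #26 and maps to 35: an offset of 9. The number is (letter's place in the alphabet, a=1) + 9.
Undoing it on 12, 24, 16: 12→(12−9)÷1=3=c, 24→(24−9)÷1=15=o, 16→(16−9)÷1=7=g.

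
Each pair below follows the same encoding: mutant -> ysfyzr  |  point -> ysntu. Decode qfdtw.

royal

The output letters match the input read backwards, each shifted +5: mutant reversed is tnatum. Two steps: reverse the string, then apply a Caesar shift of +5.
Undoing it on qfdtw: shift back: q−5=l, f−5=a, d−5=y, t−5=o, w−5=r → layor; then reverse → royal.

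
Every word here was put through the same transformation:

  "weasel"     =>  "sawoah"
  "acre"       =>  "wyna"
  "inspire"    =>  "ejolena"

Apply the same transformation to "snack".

Compare letters: w→s is +22, e→a is +22, a→w is +22 — a constant shift. This is a Caesar cipher with shift 22.
On snack: s+22=o, n+22=j, a+22=w, c+22=y, k+22=g.

ojwyg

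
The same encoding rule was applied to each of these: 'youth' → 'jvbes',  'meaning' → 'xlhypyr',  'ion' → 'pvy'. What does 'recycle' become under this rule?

Two shifts are in play — +7 for a/e/i/o/u, +11 for every other letter.
For recycle: r(cons)+11=c, e(vowel)+7=l, c(cons)+11=n, y(cons)+11=j, c(cons)+11=n, l(cons)+11=w, e(vowel)+7=l.

clnjnwl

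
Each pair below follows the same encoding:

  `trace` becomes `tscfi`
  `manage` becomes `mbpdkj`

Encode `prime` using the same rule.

pskpi

In trace: t→t is +0, r→s is +1, a→c is +2, c→f is +3 — the shift increases by 1 each position. Each letter shifts forward by its position index (0, 1, 2, …) — the shift grows by one for each successive letter.
Applying it to prime: p+0=p, r+1=s, i+2=k, m+3=p, e+4=i.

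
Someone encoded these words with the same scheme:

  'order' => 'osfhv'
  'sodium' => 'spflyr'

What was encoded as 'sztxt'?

syrup

In order: o→o is +0, r→s is +1, d→f is +2, e→h is +3 — the shift increases by 1 each position. Each letter shifts forward by its position index (0, 1, 2, …) — the shift grows by one for each successive letter.
Undoing it on sztxt: s−0=s, z−1=y, t−2=r, x−3=u, t−4=p.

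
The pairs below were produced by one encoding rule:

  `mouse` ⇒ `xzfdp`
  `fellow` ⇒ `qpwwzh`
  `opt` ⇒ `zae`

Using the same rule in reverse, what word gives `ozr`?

dog

Compare letters: m→x is +11, o→z is +11, u→f is +11 — a constant shift. This is a Caesar cipher with shift 11.
Undoing it on ozr: o−11=d, z−11=o, r−11=g.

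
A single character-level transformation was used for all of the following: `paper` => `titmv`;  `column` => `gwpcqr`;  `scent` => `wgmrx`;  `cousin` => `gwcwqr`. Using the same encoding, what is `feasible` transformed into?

The shift depends on letter class: consonant p→t is +4, but vowel a→i is +8. Two shifts are in play — +8 for a/e/i/o/u, +4 for every other letter.
Applying it to feasible: f(cons)+4=j, e(vowel)+8=m, a(vowel)+8=i, s(cons)+4=w, i(vowel)+8=q, b(cons)+4=f, l(cons)+4=p, e(vowel)+8=m.

jmiwqfpm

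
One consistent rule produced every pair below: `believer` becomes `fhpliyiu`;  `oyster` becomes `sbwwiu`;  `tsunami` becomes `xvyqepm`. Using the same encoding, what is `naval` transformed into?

Shifts by position in believer: pos 0: b→f (+4), pos 1: e→h (+3), pos 2: l→p (+4), pos 3: i→l (+3) — repeating every 2. The shifts repeat in a cycle of length 2: positions 0,1,… shift by +4, +3, then the pattern repeats.
Applying it to naval: n+4=r, a+3=d, v+4=z, a+3=d, l+4=p.

rdzdp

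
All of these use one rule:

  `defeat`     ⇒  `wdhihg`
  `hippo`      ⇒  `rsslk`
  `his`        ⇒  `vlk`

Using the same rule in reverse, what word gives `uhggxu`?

rudder

The output letters match the input read backwards, each shifted +3: defeat reversed is taefed. Two steps: reverse the string, then apply a Caesar shift of +3.
Decoding uhggxu: shift back: u−3=r, h−3=e, g−3=d, g−3=d, x−3=u, u−3=r → reddur; then reverse → rudder.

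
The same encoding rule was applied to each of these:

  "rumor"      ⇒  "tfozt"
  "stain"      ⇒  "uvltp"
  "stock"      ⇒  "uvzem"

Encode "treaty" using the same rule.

The shift depends on letter class: consonant r→t is +2, but vowel u→f is +11. Vowels shift forward by 11 and consonants shift forward by 2.
For treaty: t(cons)+2=v, r(cons)+2=t, e(vowel)+11=p, a(vowel)+11=l, t(cons)+2=v, y(cons)+2=a.

vtplva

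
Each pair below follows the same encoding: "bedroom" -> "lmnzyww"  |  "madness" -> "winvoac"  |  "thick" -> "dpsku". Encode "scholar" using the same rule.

Shifts by position in bedroom: pos 0: b→l (+10), pos 1: e→m (+8), pos 2: d→n (+10), pos 3: r→z (+8) — repeating every 2. It's a Vigenère-style cipher with numeric key [10,8]: position i shifts by key[i mod 2].
For scholar: s+10=c, c+8=k, h+10=r, o+8=w, l+10=v, a+8=i, r+10=b.

ckrwvib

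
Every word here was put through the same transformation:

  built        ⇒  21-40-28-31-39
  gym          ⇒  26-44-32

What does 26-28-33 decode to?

b is letter #2 and maps to 21: an offset of 19. Letters become their 1-based position plus 19 (so a→20, b→21, …).
Undoing it on 26-28-33: 26→(26−19)÷1=7=g, 28→(28−19)÷1=9=i, 33→(33−19)÷1=14=n.

gin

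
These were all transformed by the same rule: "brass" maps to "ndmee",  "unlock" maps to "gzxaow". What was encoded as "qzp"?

end

Compare letters: b→n is +12, r→d is +12, a→m is +12 — a constant shift. It's a constant shift of +12 (ROT12).
Reversing it on qzp: q−12=e, z−12=n, p−12=d.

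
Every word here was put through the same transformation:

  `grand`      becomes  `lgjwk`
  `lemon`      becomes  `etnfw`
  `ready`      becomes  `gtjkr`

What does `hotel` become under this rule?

ufyte

This is an affine cipher: with a=0,…,z=25, each position x becomes (9x+9) mod 26.
For hotel: h(7)→9·7+9≡20=u; o(14)→9·14+9≡5=f; t(19)→9·19+9≡24=y; e(4)→9·4+9≡19=t; l(11)→9·11+9≡4=e (all mod 26).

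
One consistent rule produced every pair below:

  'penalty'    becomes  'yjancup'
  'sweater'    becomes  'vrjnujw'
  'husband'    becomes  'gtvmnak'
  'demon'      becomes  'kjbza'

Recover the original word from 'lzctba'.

column

This is an affine cipher: with a=0,…,z=25, each position x becomes (25x+13) mod 26.
Reversing it on lzctba: l(11)→25·(11−13)≡2=c; z(25)→25·(25−13)≡14=o; c(2)→25·(2−13)≡11=l; t(19)→25·(19−13)≡20=u; b(1)→25·(1−13)≡12=m; a(0)→25·(0−13)≡13=n (all mod 26).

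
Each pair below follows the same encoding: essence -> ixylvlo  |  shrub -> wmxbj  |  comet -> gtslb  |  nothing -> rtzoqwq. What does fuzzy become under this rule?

jzfgg

In essence: e→i is +4, s→x is +5, s→y is +6, e→l is +7 — the shift increases by 1 each position. The shift increases by 1 at each position, starting from +4: 4, 5, 6, ….
Applying it to fuzzy: f+4=j, u+5=z, z+6=f, z+7=g, y+8=g.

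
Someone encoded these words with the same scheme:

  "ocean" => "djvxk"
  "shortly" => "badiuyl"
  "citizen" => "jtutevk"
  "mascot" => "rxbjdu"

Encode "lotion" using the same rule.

ydutdk

o(14)→d(3) and c(2)→j(9) fit y≡19x+23 (mod 26); the inverse of 19 mod 26 is 11. Treating letters as 0–25, the rule is x ↦ 19x + 23 (mod 26).
Applying it to lotion: l(11)→19·11+23≡24=y; o(14)→19·14+23≡3=d; t(19)→19·19+23≡20=u; i(8)→19·8+23≡19=t; o(14)→19·14+23≡3=d; n(13)→19·13+23≡10=k (all mod 26).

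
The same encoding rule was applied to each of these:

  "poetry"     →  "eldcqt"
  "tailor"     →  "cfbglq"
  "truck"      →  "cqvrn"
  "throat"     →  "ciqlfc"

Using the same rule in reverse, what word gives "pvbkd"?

Each letter's alphabet position (a=0..z=25) is mapped through 19·x+5 mod 26 — an affine cipher.
Reversing it on pvbkd: p(15)→11·(15−5)≡6=g; v(21)→11·(21−5)≡20=u; b(1)→11·(1−5)≡8=i; k(10)→11·(10−5)≡3=d; d(3)→11·(3−5)≡4=e (all mod 26).

guide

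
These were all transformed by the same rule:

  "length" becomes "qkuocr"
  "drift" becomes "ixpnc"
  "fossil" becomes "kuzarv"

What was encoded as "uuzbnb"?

poster

In length: l→q is +5, e→k is +6, n→u is +7, g→o is +8 — the shift increases by 1 each position. Each letter shifts forward by (position + 5), i.e. 5, 6, 7, … — the shift grows by one for each successive letter.
Reversing it on uuzbnb: u−5=p, u−6=o, z−7=s, b−8=t, n−9=e, b−10=r.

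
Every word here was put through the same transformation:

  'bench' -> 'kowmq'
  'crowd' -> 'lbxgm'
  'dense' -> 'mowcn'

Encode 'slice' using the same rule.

Shifts by position in bench: pos 0: b→k (+9), pos 1: e→o (+10), pos 2: n→w (+9), pos 3: c→m (+10) — repeating every 2. A repeating key of period 2 is used — shifts +9, +10 over and over.
On slice: s+9=b, l+10=v, i+9=r, c+10=m, e+9=n.

bvrmn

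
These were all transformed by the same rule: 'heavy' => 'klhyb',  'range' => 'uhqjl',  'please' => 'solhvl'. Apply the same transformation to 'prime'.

suppl

Two shifts are in play — +7 for a/e/i/o/u, +3 for every other letter.
For prime: p(cons)+3=s, r(cons)+3=u, i(vowel)+7=p, m(cons)+3=p, e(vowel)+7=l.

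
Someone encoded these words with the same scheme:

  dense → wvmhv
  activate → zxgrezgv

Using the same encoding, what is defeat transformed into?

This is the alphabet-reversal cipher (Atbash): a becomes z, b becomes y, etc.
On defeat: d↔w, e↔v, f↔u, e↔v, a↔z, t↔g.

wvuvzg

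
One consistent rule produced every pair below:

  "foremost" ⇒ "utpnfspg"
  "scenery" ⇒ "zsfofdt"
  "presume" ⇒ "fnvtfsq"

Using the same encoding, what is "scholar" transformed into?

sbmpidt

The output letters match the input read backwards, each shifted +1: foremost reversed is tsomerof. Two steps: reverse the string, then apply a Caesar shift of +1.
Applying it to scholar: reverse → ralohcs; then shift: r+1=s, a+1=b, l+1=m, o+1=p, h+1=i, c+1=d, s+1=t.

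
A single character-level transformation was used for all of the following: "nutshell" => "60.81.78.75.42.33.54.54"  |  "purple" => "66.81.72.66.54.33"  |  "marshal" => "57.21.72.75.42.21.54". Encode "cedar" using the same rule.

n(#14)→60 and u(#21)→81: differences scale by 3, so n = 3·pos + 18. Each letter becomes 3×(its alphabet position, a=1..z=26) + 18.
For cedar: c=3→27, e=5→33, d=4→30, a=1→21, r=18→72.

27.33.30.21.72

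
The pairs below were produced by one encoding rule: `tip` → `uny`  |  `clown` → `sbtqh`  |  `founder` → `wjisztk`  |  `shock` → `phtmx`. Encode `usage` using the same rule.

jlfxz

The word is reversed, then every letter is shifted forward by 5.
For usage: reverse → egasu; then shift: e+5=j, g+5=l, a+5=f, s+5=x, u+5=z.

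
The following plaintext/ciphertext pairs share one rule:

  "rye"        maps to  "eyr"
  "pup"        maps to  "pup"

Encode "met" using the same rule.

It's just the letters in reverse order.
For met: reverse → tem.

tem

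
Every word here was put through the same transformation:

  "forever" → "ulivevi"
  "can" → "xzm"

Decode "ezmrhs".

vanish

Letters are reflected about the middle of the alphabet (position → 25−position): Atbash.
Reversing it on ezmrhs: e↔v, z↔a, m↔n, r↔i, h↔s, s↔h.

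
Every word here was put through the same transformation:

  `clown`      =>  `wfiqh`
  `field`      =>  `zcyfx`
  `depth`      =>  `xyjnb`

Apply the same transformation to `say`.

Compare letters: c→w is +20, l→f is +20, o→i is +20 — a constant shift. Each letter is shifted forward by 20 in the alphabet (a Caesar shift of +20).
On say: s+20=m, a+20=u, y+20=s.

mus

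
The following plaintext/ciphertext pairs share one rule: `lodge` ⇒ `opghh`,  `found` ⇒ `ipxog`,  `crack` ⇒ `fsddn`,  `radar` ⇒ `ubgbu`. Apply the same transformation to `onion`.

Shifts by position in lodge: pos 0: l→o (+3), pos 1: o→p (+1), pos 2: d→g (+3), pos 3: g→h (+1) — repeating every 2. The shifts repeat in a cycle of length 2: positions 0,1,… shift by +3, +1, then the pattern repeats.
For onion: o+3=r, n+1=o, i+3=l, o+1=p, n+3=q.

rolpq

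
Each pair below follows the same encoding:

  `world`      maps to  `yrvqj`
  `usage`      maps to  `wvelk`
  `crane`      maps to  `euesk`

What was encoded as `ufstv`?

In world: w→y is +2, o→r is +3, r→v is +4, l→q is +5 — the shift increases by 1 each position. Each letter shifts forward by (position + 2), i.e. 2, 3, 4, … — the shift grows by one for each successive letter.
Reversing it on ufstv: u−2=s, f−3=c, s−4=o, t−5=o, v−6=p.

scoop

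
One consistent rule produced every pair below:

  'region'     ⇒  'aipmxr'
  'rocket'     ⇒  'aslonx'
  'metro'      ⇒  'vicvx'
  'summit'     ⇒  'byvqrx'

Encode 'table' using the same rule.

cekpn

The shifts repeat in a cycle of length 2: positions 0,1,… shift by +9, +4, then the pattern repeats.
On table: t+9=c, a+4=e, b+9=k, l+4=p, e+9=n.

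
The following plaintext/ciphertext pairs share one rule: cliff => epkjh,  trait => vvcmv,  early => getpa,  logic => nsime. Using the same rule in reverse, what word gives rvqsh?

Shifts by position in cliff: pos 0: c→e (+2), pos 1: l→p (+4), pos 2: i→k (+2), pos 3: f→j (+4) — repeating every 2. A repeating key of period 2 is used — shifts +2, +4 over and over.
Undoing it on rvqsh: r−2=p, v−4=r, q−2=o, s−4=o, h−2=f.

proof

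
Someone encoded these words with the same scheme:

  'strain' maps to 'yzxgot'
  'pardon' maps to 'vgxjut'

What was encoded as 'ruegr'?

loyal

Every letter moves 6 places later in the alphabet, wrapping around z→a.
Reversing it on ruegr: r−6=l, u−6=o, e−6=y, g−6=a, r−6=l.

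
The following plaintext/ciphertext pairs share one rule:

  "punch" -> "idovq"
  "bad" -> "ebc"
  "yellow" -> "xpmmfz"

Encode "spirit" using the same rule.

The output letters match the input read backwards, each shifted +1: punch reversed is hcnup. Two steps: reverse the string, then apply a Caesar shift of +1.
For spirit: reverse → tirips; then shift: t+1=u, i+1=j, r+1=s, i+1=j, p+1=q, s+1=t.

ujsjqt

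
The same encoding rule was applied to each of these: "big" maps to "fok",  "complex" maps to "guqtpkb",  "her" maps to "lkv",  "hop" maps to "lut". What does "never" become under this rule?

rkzkv

The shift depends on letter class: consonant b→f is +4, but vowel i→o is +6. The rule splits by letter class: vowels +6, consonants +4.
Applying it to never: n(cons)+4=r, e(vowel)+6=k, v(cons)+4=z, e(vowel)+6=k, r(cons)+4=v.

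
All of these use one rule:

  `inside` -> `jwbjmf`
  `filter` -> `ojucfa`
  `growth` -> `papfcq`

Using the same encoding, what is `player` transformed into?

yubhfa

The shift depends on letter class: consonant n→w is +9, but vowel i→j is +1. Vowels shift forward by 1 and consonants shift forward by 9.
Applying it to player: p(cons)+9=y, l(cons)+9=u, a(vowel)+1=b, y(cons)+9=h, e(vowel)+1=f, r(cons)+9=a.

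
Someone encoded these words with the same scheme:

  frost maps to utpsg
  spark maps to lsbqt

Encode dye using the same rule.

fze

The output letters match the input read backwards, each shifted +1: frost reversed is tsorf. Read the word backwards and shift each letter +1.
Applying it to dye: reverse → eyd; then shift: e+1=f, y+1=z, d+1=e.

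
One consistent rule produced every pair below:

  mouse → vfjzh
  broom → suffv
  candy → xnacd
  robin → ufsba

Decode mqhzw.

flesh

This is an affine cipher: with a=0,…,z=25, each position x becomes (5x+13) mod 26.
Reversing it on mqhzw: m(12)→21·(12−13)≡5=f; q(16)→21·(16−13)≡11=l; h(7)→21·(7−13)≡4=e; z(25)→21·(25−13)≡18=s; w(22)→21·(22−13)≡7=h (all mod 26).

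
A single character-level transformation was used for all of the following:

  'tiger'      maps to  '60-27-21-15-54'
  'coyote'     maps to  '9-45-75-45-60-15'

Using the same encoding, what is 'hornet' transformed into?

24-45-54-42-15-60

t(#20)→60 and i(#9)→27: differences scale by 3, so n = 3·pos + 0. With a=1..z=26, the number is 3·pos.
Applying it to hornet: h=8→24, o=15→45, r=18→54, n=14→42, e=5→15, t=20→60.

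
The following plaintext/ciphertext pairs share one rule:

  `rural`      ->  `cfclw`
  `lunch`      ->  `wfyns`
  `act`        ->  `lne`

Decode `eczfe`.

Compare letters: r→c is +11, u→f is +11, r→c is +11 — a constant shift. This is a Caesar cipher with shift 11.
Reversing it on eczfe: e−11=t, c−11=r, z−11=o, f−11=u, e−11=t.

trout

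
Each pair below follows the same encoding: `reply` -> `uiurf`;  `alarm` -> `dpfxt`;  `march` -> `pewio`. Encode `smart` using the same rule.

vqfxa

The shift increases by 1 at each position, starting from +3: 3, 4, 5, ….
Applying it to smart: s+3=v, m+4=q, a+5=f, r+6=x, t+7=a.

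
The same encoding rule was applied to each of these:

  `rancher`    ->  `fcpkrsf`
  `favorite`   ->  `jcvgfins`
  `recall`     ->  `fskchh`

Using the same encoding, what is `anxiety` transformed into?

cpdisnu

r(17)→f(5) and a(0)→c(2) fit y≡17x+2 (mod 26); the inverse of 17 mod 26 is 23. This is an affine cipher: with a=0,…,z=25, each position x becomes (17x+2) mod 26.
Applying it to anxiety: a(0)→17·0+2≡2=c; n(13)→17·13+2≡15=p; x(23)→17·23+2≡3=d; i(8)→17·8+2≡8=i; e(4)→17·4+2≡18=s; t(19)→17·19+2≡13=n; y(24)→17·24+2≡20=u (all mod 26).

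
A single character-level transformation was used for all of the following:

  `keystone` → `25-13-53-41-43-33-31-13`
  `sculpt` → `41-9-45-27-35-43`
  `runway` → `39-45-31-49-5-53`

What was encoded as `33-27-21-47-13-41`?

k(#11)→25 and e(#5)→13: differences scale by 2, so n = 2·pos + 3. Each letter becomes 2×(its alphabet position, a=1..z=26) + 3.
Undoing it on 33-27-21-47-13-41: 33→(33−3)÷2=15=o, 27→(27−3)÷2=12=l, 21→(21−3)÷2=9=i, 47→(47−3)÷2=22=v, 13→(13−3)÷2=5=e, 41→(41−3)÷2=19=s.

olives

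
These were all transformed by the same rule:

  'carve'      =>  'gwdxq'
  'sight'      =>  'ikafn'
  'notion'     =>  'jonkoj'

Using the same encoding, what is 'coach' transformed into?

Each letter's alphabet position (a=0..z=25) is mapped through 5·x+22 mod 26 — an affine cipher.
On coach: c(2)→5·2+22≡6=g; o(14)→5·14+22≡14=o; a(0)→5·0+22≡22=w; c(2)→5·2+22≡6=g; h(7)→5·7+22≡5=f (all mod 26).

gowgf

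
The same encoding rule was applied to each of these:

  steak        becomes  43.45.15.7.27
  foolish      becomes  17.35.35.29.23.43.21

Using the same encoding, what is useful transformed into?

47.43.15.17.47.29

s(#19)→43 and t(#20)→45: differences scale by 2, so n = 2·pos + 5. The formula is n = 2×(alphabet index, a=1) + 5.
For useful: u=21→47, s=19→43, e=5→15, f=6→17, u=21→47, l=12→29.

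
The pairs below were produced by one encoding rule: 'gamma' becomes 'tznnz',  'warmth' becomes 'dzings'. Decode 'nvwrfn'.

Each letter is replaced by its mirror in the alphabet: a↔z, b↔y, c↔x, and so on (the Atbash cipher).
Reversing it on nvwrfn: n↔m, v↔e, w↔d, r↔i, f↔u, n↔m.

medium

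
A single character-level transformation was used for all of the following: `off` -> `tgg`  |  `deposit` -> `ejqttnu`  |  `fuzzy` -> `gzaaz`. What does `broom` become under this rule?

The shift depends on letter class: consonant f→g is +1, but vowel o→t is +5. Vowels shift forward by 5 and consonants shift forward by 1.
Applying it to broom: b(cons)+1=c, r(cons)+1=s, o(vowel)+5=t, o(vowel)+5=t, m(cons)+1=n.

csttn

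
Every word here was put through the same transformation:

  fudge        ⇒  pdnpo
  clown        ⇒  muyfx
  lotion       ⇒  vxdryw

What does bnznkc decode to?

The shifts repeat in a cycle of length 2: positions 0,1,… shift by +10, +9, then the pattern repeats.
Reversing it on bnznkc: b−10=r, n−9=e, z−10=p, n−9=e, k−10=a, c−9=t.

repeat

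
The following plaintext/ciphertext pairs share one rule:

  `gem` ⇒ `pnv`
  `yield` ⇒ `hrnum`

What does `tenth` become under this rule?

Every letter moves 9 places later in the alphabet, wrapping around z→a.
On tenth: t+9=c, e+9=n, n+9=w, t+9=c, h+9=q.

cnwcq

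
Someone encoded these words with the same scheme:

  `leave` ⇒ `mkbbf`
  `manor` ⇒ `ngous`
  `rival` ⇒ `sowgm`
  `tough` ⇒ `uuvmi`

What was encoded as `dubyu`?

coast

Shifts by position in leave: pos 0: l→m (+1), pos 1: e→k (+6), pos 2: a→b (+1), pos 3: v→b (+6) — repeating every 2. The shifts repeat in a cycle of length 2: positions 0,1,… shift by +1, +6, then the pattern repeats.
Decoding dubyu: d−1=c, u−6=o, b−1=a, y−6=s, u−1=t.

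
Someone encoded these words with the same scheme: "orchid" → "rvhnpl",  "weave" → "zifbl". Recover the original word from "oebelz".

In orchid: o→r is +3, r→v is +4, c→h is +5, h→n is +6 — the shift increases by 1 each position. Each letter shifts forward by (position + 3), i.e. 3, 4, 5, … — the shift grows by one for each successive letter.
Decoding oebelz: o−3=l, e−4=a, b−5=w, e−6=y, l−7=e, z−8=r.

lawyer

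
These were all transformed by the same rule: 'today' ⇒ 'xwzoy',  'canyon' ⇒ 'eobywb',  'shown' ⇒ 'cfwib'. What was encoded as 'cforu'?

shape

t(19)→x(23) and o(14)→w(22) fit y≡21x+14 (mod 26); the inverse of 21 mod 26 is 5. This is an affine cipher: with a=0,…,z=25, each position x becomes (21x+14) mod 26.
Decoding cforu: c(2)→5·(2−14)≡18=s; f(5)→5·(5−14)≡7=h; o(14)→5·(14−14)≡0=a; r(17)→5·(17−14)≡15=p; u(20)→5·(20−14)≡4=e (all mod 26).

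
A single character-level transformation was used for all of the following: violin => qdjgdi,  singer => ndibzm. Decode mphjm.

Compare letters: v→q is +21, i→d is +21, o→j is +21 — a constant shift. Every letter moves 21 places later in the alphabet, wrapping around z→a.
Undoing it on mphjm: m−21=r, p−21=u, h−21=m, j−21=o, m−21=r.

rumor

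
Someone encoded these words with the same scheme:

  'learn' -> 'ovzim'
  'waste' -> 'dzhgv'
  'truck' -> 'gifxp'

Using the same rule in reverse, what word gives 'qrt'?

Letters are reflected about the middle of the alphabet (position → 25−position): Atbash.
Decoding qrt: q↔j, r↔i, t↔g.

jig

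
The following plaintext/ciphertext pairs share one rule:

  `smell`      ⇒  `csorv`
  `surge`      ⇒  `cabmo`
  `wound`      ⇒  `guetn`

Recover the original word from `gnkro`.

Shifts by position in smell: pos 0: s→c (+10), pos 1: m→s (+6), pos 2: e→o (+10), pos 3: l→r (+6) — repeating every 2. It's a Vigenère-style cipher with numeric key [10,6]: position i shifts by key[i mod 2].
Reversing it on gnkro: g−10=w, n−6=h, k−10=a, r−6=l, o−10=e.

whale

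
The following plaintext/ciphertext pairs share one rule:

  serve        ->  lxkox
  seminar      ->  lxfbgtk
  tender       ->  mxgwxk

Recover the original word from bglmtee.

Compare letters: s→l is +19, e→x is +19, r→k is +19 — a constant shift. Every letter moves 19 places later in the alphabet, wrapping around z→a.
Decoding bglmtee: b−19=i, g−19=n, l−19=s, m−19=t, t−19=a, e−19=l, e−19=l.

install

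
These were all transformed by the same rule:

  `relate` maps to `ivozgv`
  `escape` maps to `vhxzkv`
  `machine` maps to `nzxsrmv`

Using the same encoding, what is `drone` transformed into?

Each pair mirrors across the alphabet (r↔i, e↔v, l↔o): positions sum to 25. Each letter is replaced by its mirror in the alphabet: a↔z, b↔y, c↔x, and so on (the Atbash cipher).
Applying it to drone: d↔w, r↔i, o↔l, n↔m, e↔v.

wilmv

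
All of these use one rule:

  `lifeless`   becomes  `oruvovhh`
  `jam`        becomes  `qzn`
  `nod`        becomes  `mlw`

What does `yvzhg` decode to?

beast

Each pair mirrors across the alphabet (l↔o, i↔r, f↔u): positions sum to 25. This is the alphabet-reversal cipher (Atbash): a becomes z, b becomes y, etc.
Decoding yvzhg: y↔b, v↔e, z↔a, h↔s, g↔t.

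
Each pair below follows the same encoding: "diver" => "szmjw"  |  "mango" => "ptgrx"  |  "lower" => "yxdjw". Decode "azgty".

final

d(3)→s(18) and i(8)→z(25) fit y≡17x+19 (mod 26); the inverse of 17 mod 26 is 23. This is an affine cipher: with a=0,…,z=25, each position x becomes (17x+19) mod 26.
Undoing it on azgty: a(0)→23·(0−19)≡5=f; z(25)→23·(25−19)≡8=i; g(6)→23·(6−19)≡13=n; t(19)→23·(19−19)≡0=a; y(24)→23·(24−19)≡11=l (all mod 26).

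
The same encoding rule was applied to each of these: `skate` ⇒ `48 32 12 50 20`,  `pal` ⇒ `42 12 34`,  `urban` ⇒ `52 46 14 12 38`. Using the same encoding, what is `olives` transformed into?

40 34 28 54 20 48

s(#19)→48 and k(#11)→32: differences scale by 2, so n = 2·pos + 10. With a=1..z=26, the number is 2·pos + 10.
For olives: o=15→40, l=12→34, i=9→28, v=22→54, e=5→20, s=19→48.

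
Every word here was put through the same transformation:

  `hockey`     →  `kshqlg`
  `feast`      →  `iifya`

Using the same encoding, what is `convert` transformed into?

fssblzc

In hockey: h→k is +3, o→s is +4, c→h is +5, k→q is +6 — the shift increases by 1 each position. The shift increases by 1 at each position, starting from +3: 3, 4, 5, ….
For convert: c+3=f, o+4=s, n+5=s, v+6=b, e+7=l, r+8=z, t+9=c.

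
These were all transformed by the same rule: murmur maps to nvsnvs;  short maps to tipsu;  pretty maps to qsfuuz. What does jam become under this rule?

Compare letters: m→n is +1, u→v is +1, r→s is +1 — a constant shift. It's a constant shift of +1 (ROT1).
Applying it to jam: j+1=k, a+1=b, m+1=n.

kbn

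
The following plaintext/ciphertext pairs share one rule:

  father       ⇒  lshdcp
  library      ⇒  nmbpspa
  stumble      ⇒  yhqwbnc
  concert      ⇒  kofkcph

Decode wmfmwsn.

f(5)→l(11) and a(0)→s(18) fit y≡9x+18 (mod 26); the inverse of 9 mod 26 is 3. This is an affine cipher: with a=0,…,z=25, each position x becomes (9x+18) mod 26.
Undoing it on wmfmwsn: w(22)→3·(22−18)≡12=m; m(12)→3·(12−18)≡8=i; f(5)→3·(5−18)≡13=n; m(12)→3·(12−18)≡8=i; w(22)→3·(22−18)≡12=m; s(18)→3·(18−18)≡0=a; n(13)→3·(13−18)≡11=l (all mod 26).

minimal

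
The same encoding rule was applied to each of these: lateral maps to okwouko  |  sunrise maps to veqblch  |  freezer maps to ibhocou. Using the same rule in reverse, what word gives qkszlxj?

napping

The shifts repeat in a cycle of length 2: positions 0,1,… shift by +3, +10, then the pattern repeats.
Decoding qkszlxj: q−3=n, k−10=a, s−3=p, z−10=p, l−3=i, x−10=n, j−3=g.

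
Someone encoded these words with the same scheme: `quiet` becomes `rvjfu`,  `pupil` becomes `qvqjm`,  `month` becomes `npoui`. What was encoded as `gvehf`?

fudge

Compare letters: q→r is +1, u→v is +1, i→j is +1 — a constant shift. Every letter moves 1 place later in the alphabet, wrapping around z→a.
Reversing it on gvehf: g−1=f, v−1=u, e−1=d, h−1=g, f−1=e.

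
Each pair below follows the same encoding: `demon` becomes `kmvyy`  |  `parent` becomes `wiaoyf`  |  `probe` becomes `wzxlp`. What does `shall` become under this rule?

The shift increases by 1 at each position, starting from +7: 7, 8, 9, ….
Applying it to shall: s+7=z, h+8=p, a+9=j, l+10=v, l+11=w.

zpjvw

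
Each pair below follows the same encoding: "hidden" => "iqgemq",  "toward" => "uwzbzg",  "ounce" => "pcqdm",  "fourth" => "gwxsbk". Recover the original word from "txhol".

Shifts by position in hidden: pos 0: h→i (+1), pos 1: i→q (+8), pos 2: d→g (+3), pos 3: d→e (+1), pos 4: e→m (+8), pos 5: n→q (+3) — repeating every 3. It's a Vigenère-style cipher with numeric key [1,8,3]: position i shifts by key[i mod 3].
Undoing it on txhol: t−1=s, x−8=p, h−3=e, o−1=n, l−8=d.

spend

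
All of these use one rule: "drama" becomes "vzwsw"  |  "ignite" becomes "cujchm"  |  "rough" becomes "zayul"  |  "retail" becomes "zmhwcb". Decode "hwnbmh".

d(3)→v(21) and r(17)→z(25) fit y≡17x+22 (mod 26); the inverse of 17 mod 26 is 23. Treating letters as 0–25, the rule is x ↦ 17x + 22 (mod 26).
Reversing it on hwnbmh: h(7)→23·(7−22)≡19=t; w(22)→23·(22−22)≡0=a; n(13)→23·(13−22)≡1=b; b(1)→23·(1−22)≡11=l; m(12)→23·(12−22)≡4=e; h(7)→23·(7−22)≡19=t (all mod 26).

tablet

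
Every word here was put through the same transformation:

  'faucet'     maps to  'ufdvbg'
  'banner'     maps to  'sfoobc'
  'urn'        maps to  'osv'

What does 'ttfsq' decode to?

press

The output letters match the input read backwards, each shifted +1: faucet reversed is tecuaf. Two steps: reverse the string, then apply a Caesar shift of +1.
Reversing it on ttfsq: shift back: t−1=s, t−1=s, f−1=e, s−1=r, q−1=p → sserp; then reverse → press.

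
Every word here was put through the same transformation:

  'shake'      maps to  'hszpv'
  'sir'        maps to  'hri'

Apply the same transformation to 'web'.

dvy

Each pair mirrors across the alphabet (s↔h, h↔s, a↔z): positions sum to 25. Each letter is replaced by its mirror in the alphabet: a↔z, b↔y, c↔x, and so on (the Atbash cipher).
On web: w↔d, e↔v, b↔y.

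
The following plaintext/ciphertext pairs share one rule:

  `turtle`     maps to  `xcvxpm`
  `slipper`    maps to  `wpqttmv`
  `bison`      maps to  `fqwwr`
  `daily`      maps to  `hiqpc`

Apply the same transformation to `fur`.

jcv

The shift depends on letter class: consonant t→x is +4, but vowel u→c is +8. Two shifts are in play — +8 for a/e/i/o/u, +4 for every other letter.
On fur: f(cons)+4=j, u(vowel)+8=c, r(cons)+4=v.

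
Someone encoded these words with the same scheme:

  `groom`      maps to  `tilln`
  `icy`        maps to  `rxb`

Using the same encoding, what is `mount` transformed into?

Each pair mirrors across the alphabet (g↔t, r↔i, o↔l): positions sum to 25. This is the alphabet-reversal cipher (Atbash): a becomes z, b becomes y, etc.
On mount: m↔n, o↔l, u↔f, n↔m, t↔g.

nlfmg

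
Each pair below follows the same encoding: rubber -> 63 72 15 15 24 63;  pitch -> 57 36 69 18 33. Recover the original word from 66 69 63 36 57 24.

r(#18)→63 and u(#21)→72: differences scale by 3, so n = 3·pos + 9. The formula is n = 3×(alphabet index, a=1) + 9.
Decoding 66 69 63 36 57 24: 66→(66−9)÷3=19=s, 69→(69−9)÷3=20=t, 63→(63−9)÷3=18=r, 36→(36−9)÷3=9=i, 57→(57−9)÷3=16=p, 24→(24−9)÷3=5=e.

stripe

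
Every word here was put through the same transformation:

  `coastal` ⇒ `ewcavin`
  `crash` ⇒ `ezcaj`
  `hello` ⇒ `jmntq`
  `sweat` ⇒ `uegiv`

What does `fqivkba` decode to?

A repeating key of period 2 is used — shifts +2, +8 over and over.
Undoing it on fqivkba: f−2=d, q−8=i, i−2=g, v−8=n, k−2=i, b−8=t, a−2=y.

dignity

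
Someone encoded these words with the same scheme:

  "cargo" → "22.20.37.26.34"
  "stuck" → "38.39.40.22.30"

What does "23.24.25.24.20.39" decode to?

defeat

Letters become their 1-based position plus 19 (so a→20, b→21, …).
Decoding 23.24.25.24.20.39: 23→(23−19)÷1=4=d, 24→(24−19)÷1=5=e, 25→(25−19)÷1=6=f, 24→(24−19)÷1=5=e, 20→(20−19)÷1=1=a, 39→(39−19)÷1=20=t.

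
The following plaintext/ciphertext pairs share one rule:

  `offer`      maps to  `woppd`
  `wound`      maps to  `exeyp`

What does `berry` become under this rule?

In offer: o→w is +8, f→o is +9, f→p is +10, e→p is +11 — the shift increases by 1 each position. Each letter shifts forward by (position + 8), i.e. 8, 9, 10, … — the shift grows by one for each successive letter.
For berry: b+8=j, e+9=n, r+10=b, r+11=c, y+12=k.

jnbck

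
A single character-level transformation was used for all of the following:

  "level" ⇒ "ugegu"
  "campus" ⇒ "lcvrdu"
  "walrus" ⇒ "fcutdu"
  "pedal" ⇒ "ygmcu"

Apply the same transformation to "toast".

Shifts by position in level: pos 0: l→u (+9), pos 1: e→g (+2), pos 2: v→e (+9), pos 3: e→g (+2) — repeating every 2. It's a Vigenère-style cipher with numeric key [9,2]: position i shifts by key[i mod 2].
On toast: t+9=c, o+2=q, a+9=j, s+2=u, t+9=c.

cqjuc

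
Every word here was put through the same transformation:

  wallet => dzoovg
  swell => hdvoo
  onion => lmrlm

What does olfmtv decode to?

Each letter is replaced by its mirror in the alphabet: a↔z, b↔y, c↔x, and so on (the Atbash cipher).
Undoing it on olfmtv: o↔l, l↔o, f↔u, m↔n, t↔g, v↔e.

lounge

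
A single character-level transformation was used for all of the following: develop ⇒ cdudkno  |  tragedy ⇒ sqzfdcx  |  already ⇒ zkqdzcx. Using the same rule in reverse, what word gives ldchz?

Compare letters: d→c is +25, e→d is +25, v→u is +25 — a constant shift. It's a constant shift of +25 (ROT25).
Undoing it on ldchz: l−25=m, d−25=e, c−25=d, h−25=i, z−25=a.

media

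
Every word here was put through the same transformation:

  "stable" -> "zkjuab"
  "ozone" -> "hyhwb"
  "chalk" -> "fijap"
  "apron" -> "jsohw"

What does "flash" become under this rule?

majzi

s(18)→z(25) and t(19)→k(10) fit y≡11x+9 (mod 26); the inverse of 11 mod 26 is 19. Treating letters as 0–25, the rule is x ↦ 11x + 9 (mod 26).
On flash: f(5)→11·5+9≡12=m; l(11)→11·11+9≡0=a; a(0)→11·0+9≡9=j; s(18)→11·18+9≡25=z; h(7)→11·7+9≡8=i (all mod 26).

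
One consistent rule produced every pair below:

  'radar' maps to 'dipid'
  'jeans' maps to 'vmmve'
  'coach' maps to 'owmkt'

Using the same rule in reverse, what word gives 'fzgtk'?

A repeating key of period 2 is used — shifts +12, +8 over and over.
Decoding fzgtk: f−12=t, z−8=r, g−12=u, t−8=l, k−12=y.

truly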